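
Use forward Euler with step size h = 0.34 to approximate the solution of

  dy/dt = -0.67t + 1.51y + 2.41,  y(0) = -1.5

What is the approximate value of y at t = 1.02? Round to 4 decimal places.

-1.5353

Euler: y_{n+1} = y_n + h·f(t_n, y_n).
t=0.000000, y=-1.500000: f=0.145000 → y ← -1.500000 + 0.34·0.145000 = -1.450700
t=0.340000, y=-1.450700: f=-0.008357 → y ← -1.450700 + 0.34·(-0.008357) = -1.453541
t=0.680000, y=-1.453541: f=-0.240447 → y ← -1.453541 + 0.34·(-0.240447) = -1.535294
y(1.02) ≈ -1.5353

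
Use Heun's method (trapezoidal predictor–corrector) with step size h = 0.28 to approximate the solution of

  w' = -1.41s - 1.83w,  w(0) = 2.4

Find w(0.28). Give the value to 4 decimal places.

Heun: k1 = f(s_n, w_n); k2 = f(s_n + h, w_n + h·k1); w_{n+1} = w_n + (h/2)·(k1 + k2).
s=0.000000, w=2.400000:
  k1 = f(0.000000, 2.400000) = -4.392000
  k2 = f(0.280000, 1.170240) = -2.536339
  w ← 2.400000 + (0.28/2)·(-4.392000 + (-2.536339)) = 1.430033
w(0.28) ≈ 1.4300

1.4300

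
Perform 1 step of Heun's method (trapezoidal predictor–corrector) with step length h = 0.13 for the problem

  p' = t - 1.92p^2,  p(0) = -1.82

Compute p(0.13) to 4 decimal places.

-3.0992

Heun: k1 = f(t_n, p_n); k2 = f(t_n + h, p_n + h·k1); p_{n+1} = p_n + (h/2)·(k1 + k2).
t=0.000000, p=-1.820000:
  k1 = f(0.000000, -1.820000) = -6.359808
  k2 = f(0.130000, -2.646775) = -13.320403
  p ← -1.820000 + (0.13/2)·(-6.359808 + (-13.320403)) = -3.099214
p(0.13) ≈ -3.0992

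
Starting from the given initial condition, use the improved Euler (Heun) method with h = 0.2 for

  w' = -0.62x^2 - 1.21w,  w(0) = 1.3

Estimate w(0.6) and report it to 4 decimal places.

Heun: k1 = f(x_n, w_n); k2 = f(x_n + h, w_n + h·k1); w_{n+1} = w_n + (h/2)·(k1 + k2).
x=0.000000, w=1.300000:
  k1 = f(0.000000, 1.300000) = -1.573000
  k2 = f(0.200000, 0.985400) = -1.217134
  w ← 1.300000 + (0.2/2)·(-1.573000 + (-1.217134)) = 1.020987
x=0.200000, w=1.020987:
  k1 = f(0.200000, 1.020987) = -1.260194
  k2 = f(0.400000, 0.768948) = -1.029627
  w ← 1.020987 + (0.2/2)·(-1.260194 + (-1.029627)) = 0.792005
x=0.400000, w=0.792005:
  k1 = f(0.400000, 0.792005) = -1.057525
  k2 = f(0.600000, 0.580499) = -0.925604
  w ← 0.792005 + (0.2/2)·(-1.057525 + (-0.925604)) = 0.593692
w(0.6) ≈ 0.5937

0.5937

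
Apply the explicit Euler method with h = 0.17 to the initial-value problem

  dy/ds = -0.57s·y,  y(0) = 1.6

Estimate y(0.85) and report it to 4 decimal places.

1.3513

Euler: y_{n+1} = y_n + h·f(s_n, y_n).
s=0.000000, y=1.600000: f=0.000000 → y ← 1.600000 + 0.17·0.000000 = 1.600000
s=0.170000, y=1.600000: f=-0.155040 → y ← 1.600000 + 0.17·(-0.155040) = 1.573643
s=0.340000, y=1.573643: f=-0.304972 → y ← 1.573643 + 0.17·(-0.304972) = 1.521798
s=0.510000, y=1.521798: f=-0.442387 → y ← 1.521798 + 0.17·(-0.442387) = 1.446592
s=0.680000, y=1.446592: f=-0.560699 → y ← 1.446592 + 0.17·(-0.560699) = 1.351273
y(0.85) ≈ 1.3513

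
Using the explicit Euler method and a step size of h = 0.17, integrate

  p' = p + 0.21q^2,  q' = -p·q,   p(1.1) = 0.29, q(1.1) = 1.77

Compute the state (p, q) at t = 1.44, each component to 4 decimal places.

0.6289, 1.5537

Euler on (p,q): p_{n+1} = p_n + h·p', q_{n+1} = q_n + h·q'.
1.100000: (0.290000, 1.770000); f=(0.947909, -0.513300) → (0.451145, 1.682739)
1.270000: (0.451145, 1.682739); f=(1.045783, -0.759158) → (0.628928, 1.553682)
(p(1.44), q(1.44)) ≈ (0.6289, 1.5537)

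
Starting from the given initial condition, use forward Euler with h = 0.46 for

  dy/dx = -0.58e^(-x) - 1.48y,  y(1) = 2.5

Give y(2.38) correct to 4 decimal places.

Euler: y_{n+1} = y_n + h·f(x_n, y_n).
x=1.000000, y=2.500000: f=-3.913370 → y ← 2.500000 + 0.46·(-3.913370) = 0.699850
x=1.460000, y=0.699850: f=-1.170475 → y ← 0.699850 + 0.46·(-1.170475) = 0.161431
x=1.920000, y=0.161431: f=-0.323951 → y ← 0.161431 + 0.46·(-0.323951) = 0.012414
y(2.38) ≈ 0.0124

0.0124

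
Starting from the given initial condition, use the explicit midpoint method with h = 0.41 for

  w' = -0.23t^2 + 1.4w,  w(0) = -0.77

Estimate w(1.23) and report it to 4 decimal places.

-4.2467

Midpoint: k1 = f(t_n, w_n); k2 = f(t_n + h/2, w_n + (h/2)·k1); w_{n+1} = w_n + h·k2.
t=0.000000, w=-0.770000:
  k1 = f(0.000000, -0.770000) = -1.078000
  k2 = f(0.205000, -0.990990) = -1.397052
  w ← -0.770000 + 0.41·(-1.397052) = -1.342791
t=0.410000, w=-1.342791:
  k1 = f(0.410000, -1.342791) = -1.918571
  k2 = f(0.615000, -1.736098) = -2.517529
  w ← -1.342791 + 0.41·(-2.517529) = -2.374978
t=0.820000, w=-2.374978:
  k1 = f(0.820000, -2.374978) = -3.479621
  k2 = f(1.025000, -3.088301) = -4.565265
  w ← -2.374978 + 0.41·(-4.565265) = -4.246737
w(1.23) ≈ -4.2467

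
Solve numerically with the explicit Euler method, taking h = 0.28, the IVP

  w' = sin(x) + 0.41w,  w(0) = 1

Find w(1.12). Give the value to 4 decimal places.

2.0150

Euler: w_{n+1} = w_n + h·f(x_n, w_n).
x=0.000000, w=1.000000: f=0.410000 → w ← 1.000000 + 0.28·0.410000 = 1.114800
x=0.280000, w=1.114800: f=0.733424 → w ← 1.114800 + 0.28·0.733424 = 1.320159
x=0.560000, w=1.320159: f=1.072451 → w ← 1.320159 + 0.28·1.072451 = 1.620445
x=0.840000, w=1.620445: f=1.409026 → w ← 1.620445 + 0.28·1.409026 = 2.014972
w(1.12) ≈ 2.0150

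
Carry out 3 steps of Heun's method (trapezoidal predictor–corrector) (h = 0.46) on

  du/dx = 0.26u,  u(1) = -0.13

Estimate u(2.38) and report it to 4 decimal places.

Heun: k1 = f(x_n, u_n); k2 = f(x_n + h, u_n + h·k1); u_{n+1} = u_n + (h/2)·(k1 + k2).
x=1.000000, u=-0.130000:
  k1 = f(1.000000, -0.130000) = -0.033800
  k2 = f(1.460000, -0.145548) = -0.037842
  u ← -0.130000 + (0.46/2)·(-0.033800 + (-0.037842)) = -0.146478
x=1.460000, u=-0.146478:
  k1 = f(1.460000, -0.146478) = -0.038084
  k2 = f(1.920000, -0.163997) = -0.042639
  u ← -0.146478 + (0.46/2)·(-0.038084 + (-0.042639)) = -0.165044
x=1.920000, u=-0.165044:
  k1 = f(1.920000, -0.165044) = -0.042911
  k2 = f(2.380000, -0.184783) = -0.048044
  u ← -0.165044 + (0.46/2)·(-0.042911 + (-0.048044)) = -0.185964
u(2.38) ≈ -0.1860

-0.1860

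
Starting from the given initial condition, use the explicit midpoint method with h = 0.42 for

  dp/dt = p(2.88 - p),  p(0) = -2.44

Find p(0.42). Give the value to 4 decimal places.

Midpoint: k1 = f(t_n, p_n); k2 = f(t_n + h/2, p_n + (h/2)·k1); p_{n+1} = p_n + h·k2.
t=0.000000, p=-2.440000:
  k1 = f(0.000000, -2.440000) = -12.980800
  k2 = f(0.210000, -5.165968) = -41.565213
  p ← -2.440000 + 0.42·(-41.565213) = -19.897390
p(0.42) ≈ -19.8974

-19.8974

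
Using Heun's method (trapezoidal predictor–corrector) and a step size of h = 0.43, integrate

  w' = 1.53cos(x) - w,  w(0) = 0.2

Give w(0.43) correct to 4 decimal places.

0.6190

Heun: k1 = f(x_n, w_n); k2 = f(x_n + h, w_n + h·k1); w_{n+1} = w_n + (h/2)·(k1 + k2).
x=0.000000, w=0.200000:
  k1 = f(0.000000, 0.200000) = 1.330000
  k2 = f(0.430000, 0.771900) = 0.618818
  w ← 0.200000 + (0.43/2)·(1.330000 + 0.618818) = 0.618996
w(0.43) ≈ 0.6190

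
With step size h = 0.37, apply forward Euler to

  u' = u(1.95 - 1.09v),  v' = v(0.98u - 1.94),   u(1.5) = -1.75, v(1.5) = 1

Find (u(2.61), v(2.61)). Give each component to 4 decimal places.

Euler on (u,v): u_{n+1} = u_n + h·u', v_{n+1} = v_n + h·v'.
1.500000: (-1.750000, 1.000000); f=(-1.505000, -3.655000) → (-2.306850, -0.352350)
1.870000: (-2.306850, -0.352350); f=(-5.384330, 1.480121) → (-4.299052, 0.195295)
2.240000: (-4.299052, 0.195295); f=(-7.468006, -1.201663) → (-7.062214, -0.249320)
(u(2.61), v(2.61)) ≈ (-7.0622, -0.2493)

-7.0622, -0.2493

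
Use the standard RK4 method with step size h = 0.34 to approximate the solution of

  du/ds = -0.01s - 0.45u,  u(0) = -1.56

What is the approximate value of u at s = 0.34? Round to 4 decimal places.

-1.3392

RK4: k1 = f(s_n, u_n); k2 = f(s_n + h/2, u_n + (h/2)·k1); k3 = f(s_n + h/2, u_n + (h/2)·k2); k4 = f(s_n + h, u_n + h·k3); u_{n+1} = u_n + (h/6)·(k1 + 2k2 + 2k3 + k4).
s=0.000000, u=-1.560000:
  k1 = f(0.000000, -1.560000) = 0.702000
  k2 = f(0.170000, -1.440660) = 0.646597
  k3 = f(0.170000, -1.450079) = 0.650835
  k4 = f(0.340000, -1.338716) = 0.599022
  u ← -1.560000 + (0.34/6)·(k1 + 2k2 + 2k3 + k4) = -1.339233
u(0.34) ≈ -1.3392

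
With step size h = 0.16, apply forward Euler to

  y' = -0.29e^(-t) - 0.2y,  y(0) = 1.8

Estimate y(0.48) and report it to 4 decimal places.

Euler: y_{n+1} = y_n + h·f(t_n, y_n).
t=0.000000, y=1.800000: f=-0.650000 → y ← 1.800000 + 0.16·(-0.650000) = 1.696000
t=0.160000, y=1.696000: f=-0.586322 → y ← 1.696000 + 0.16·(-0.586322) = 1.602189
t=0.320000, y=1.602189: f=-0.531021 → y ← 1.602189 + 0.16·(-0.531021) = 1.517225
y(0.48) ≈ 1.5172

1.5172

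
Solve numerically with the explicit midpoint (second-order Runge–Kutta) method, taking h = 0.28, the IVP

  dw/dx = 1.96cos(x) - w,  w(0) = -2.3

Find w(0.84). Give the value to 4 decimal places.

Midpoint: k1 = f(x_n, w_n); k2 = f(x_n + h/2, w_n + (h/2)·k1); w_{n+1} = w_n + h·k2.
x=0.000000, w=-2.300000:
  k1 = f(0.000000, -2.300000) = 4.260000
  k2 = f(0.140000, -1.703600) = 3.644423
  w ← -2.300000 + 0.28·3.644423 = -1.279561
x=0.280000, w=-1.279561:
  k1 = f(0.280000, -1.279561) = 3.163230
  k2 = f(0.420000, -0.836709) = 2.626364
  w ← -1.279561 + 0.28·2.626364 = -0.544180
x=0.560000, w=-0.544180:
  k1 = f(0.560000, -0.544180) = 2.204800
  k2 = f(0.700000, -0.235508) = 1.734598
  w ← -0.544180 + 0.28·1.734598 = -0.058492
w(0.84) ≈ -0.0585

-0.0585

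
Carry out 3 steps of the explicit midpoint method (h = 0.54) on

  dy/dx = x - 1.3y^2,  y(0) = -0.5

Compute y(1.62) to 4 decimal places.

Midpoint: k1 = f(x_n, y_n); k2 = f(x_n + h/2, y_n + (h/2)·k1); y_{n+1} = y_n + h·k2.
x=0.000000, y=-0.500000:
  k1 = f(0.000000, -0.500000) = -0.325000
  k2 = f(0.270000, -0.587750) = -0.179085
  y ← -0.500000 + 0.54·(-0.179085) = -0.596706
x=0.540000, y=-0.596706:
  k1 = f(0.540000, -0.596706) = 0.077125
  k2 = f(0.810000, -0.575882) = 0.378867
  y ← -0.596706 + 0.54·0.378867 = -0.392118
x=1.080000, y=-0.392118:
  k1 = f(1.080000, -0.392118) = 0.880117
  k2 = f(1.350000, -0.154486) = 1.318974
  y ← -0.392118 + 0.54·1.318974 = 0.320129
y(1.62) ≈ 0.3201

0.3201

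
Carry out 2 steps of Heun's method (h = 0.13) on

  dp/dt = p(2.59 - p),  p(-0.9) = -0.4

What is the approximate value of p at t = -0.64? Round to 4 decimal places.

-0.8997

Heun: k1 = f(t_n, p_n); k2 = f(t_n + h, p_n + h·k1); p_{n+1} = p_n + (h/2)·(k1 + k2).
t=-0.900000, p=-0.400000:
  k1 = f(-0.900000, -0.400000) = -1.196000
  k2 = f(-0.770000, -0.555480) = -1.747251
  p ← -0.400000 + (0.13/2)·(-1.196000 + (-1.747251)) = -0.591311
t=-0.770000, p=-0.591311:
  k1 = f(-0.770000, -0.591311) = -1.881145
  k2 = f(-0.640000, -0.835860) = -2.863540
  p ← -0.591311 + (0.13/2)·(-1.881145 + (-2.863540)) = -0.899716
p(-0.64) ≈ -0.8997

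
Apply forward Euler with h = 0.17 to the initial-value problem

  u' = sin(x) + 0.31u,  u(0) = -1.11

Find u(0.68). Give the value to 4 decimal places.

Euler: u_{n+1} = u_n + h·f(x_n, u_n).
x=0.000000, u=-1.110000: f=-0.344100 → u ← -1.110000 + 0.17·(-0.344100) = -1.168497
x=0.170000, u=-1.168497: f=-0.193052 → u ← -1.168497 + 0.17·(-0.193052) = -1.201316
x=0.340000, u=-1.201316: f=-0.038921 → u ← -1.201316 + 0.17·(-0.038921) = -1.207932
x=0.510000, u=-1.207932: f=0.113718 → u ← -1.207932 + 0.17·0.113718 = -1.188600
u(0.68) ≈ -1.1886

-1.1886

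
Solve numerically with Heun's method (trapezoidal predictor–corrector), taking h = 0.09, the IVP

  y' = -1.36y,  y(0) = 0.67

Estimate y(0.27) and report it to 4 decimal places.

0.4646

Heun: k1 = f(x_n, y_n); k2 = f(x_n + h, y_n + h·k1); y_{n+1} = y_n + (h/2)·(k1 + k2).
x=0.000000, y=0.670000:
  k1 = f(0.000000, 0.670000) = -0.911200
  k2 = f(0.090000, 0.587992) = -0.799669
  y ← 0.670000 + (0.09/2)·(-0.911200 + (-0.799669)) = 0.593011
x=0.090000, y=0.593011:
  k1 = f(0.090000, 0.593011) = -0.806495
  k2 = f(0.180000, 0.520426) = -0.707780
  y ← 0.593011 + (0.09/2)·(-0.806495 + (-0.707780)) = 0.524869
x=0.180000, y=0.524869:
  k1 = f(0.180000, 0.524869) = -0.713821
  k2 = f(0.270000, 0.460625) = -0.626449
  y ← 0.524869 + (0.09/2)·(-0.713821 + (-0.626449)) = 0.464556
y(0.27) ≈ 0.4646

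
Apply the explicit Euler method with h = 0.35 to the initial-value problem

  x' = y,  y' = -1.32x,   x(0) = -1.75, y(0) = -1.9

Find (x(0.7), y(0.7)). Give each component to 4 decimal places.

-2.7970, 0.0242

Euler on (x,y): x_{n+1} = x_n + h·x', y_{n+1} = y_n + h·y'.
0.000000: (-1.750000, -1.900000); f=(-1.900000, 2.310000) → (-2.415000, -1.091500)
0.350000: (-2.415000, -1.091500); f=(-1.091500, 3.187800) → (-2.797025, 0.024230)
(x(0.7), y(0.7)) ≈ (-2.7970, 0.0242)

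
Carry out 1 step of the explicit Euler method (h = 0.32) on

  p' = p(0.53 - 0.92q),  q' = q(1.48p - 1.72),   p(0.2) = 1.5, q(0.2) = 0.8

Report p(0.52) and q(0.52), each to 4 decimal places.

Euler on (p,q): p_{n+1} = p_n + h·p', q_{n+1} = q_n + h·q'.
0.200000: (1.500000, 0.800000); f=(-0.309000, 0.400000) → (1.401120, 0.928000)
(p(0.52), q(0.52)) ≈ (1.4011, 0.9280)

1.4011, 0.9280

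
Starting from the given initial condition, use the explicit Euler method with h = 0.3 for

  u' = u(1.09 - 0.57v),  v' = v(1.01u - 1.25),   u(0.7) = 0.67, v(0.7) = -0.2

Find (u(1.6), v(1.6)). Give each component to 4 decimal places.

Euler on (u,v): u_{n+1} = u_n + h·u', v_{n+1} = v_n + h·v'.
0.700000: (0.670000, -0.200000); f=(0.806680, 0.114660) → (0.912004, -0.165602)
1.000000: (0.912004, -0.165602); f=(1.080171, 0.054463) → (1.236055, -0.149263)
1.300000: (1.236055, -0.149263); f=(1.452464, 0.000236) → (1.671795, -0.149192)
(u(1.6), v(1.6)) ≈ (1.6718, -0.1492)

1.6718, -0.1492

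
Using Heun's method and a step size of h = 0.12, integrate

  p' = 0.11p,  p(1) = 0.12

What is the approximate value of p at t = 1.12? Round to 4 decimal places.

0.1216

Heun: k1 = f(t_n, p_n); k2 = f(t_n + h, p_n + h·k1); p_{n+1} = p_n + (h/2)·(k1 + k2).
t=1.000000, p=0.120000:
  k1 = f(1.000000, 0.120000) = 0.013200
  k2 = f(1.120000, 0.121584) = 0.013374
  p ← 0.120000 + (0.12/2)·(0.013200 + 0.013374) = 0.121594
p(1.12) ≈ 0.1216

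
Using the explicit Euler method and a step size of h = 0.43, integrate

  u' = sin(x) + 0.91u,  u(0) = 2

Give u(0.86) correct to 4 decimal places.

Euler: u_{n+1} = u_n + h·f(x_n, u_n).
x=0.000000, u=2.000000: f=1.820000 → u ← 2.000000 + 0.43·1.820000 = 2.782600
x=0.430000, u=2.782600: f=2.949037 → u ← 2.782600 + 0.43·2.949037 = 4.050686
u(0.86) ≈ 4.0507

4.0507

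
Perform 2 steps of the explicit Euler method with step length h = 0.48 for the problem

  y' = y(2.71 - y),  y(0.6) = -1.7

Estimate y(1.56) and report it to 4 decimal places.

Euler: y_{n+1} = y_n + h·f(t_n, y_n).
t=0.600000, y=-1.700000: f=-7.497000 → y ← -1.700000 + 0.48·(-7.497000) = -5.298560
t=1.080000, y=-5.298560: f=-42.433836 → y ← -5.298560 + 0.48·(-42.433836) = -25.666801
y(1.56) ≈ -25.6668

-25.6668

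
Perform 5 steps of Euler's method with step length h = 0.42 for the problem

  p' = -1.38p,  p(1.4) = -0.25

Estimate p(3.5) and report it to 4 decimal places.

-0.0033

Euler: p_{n+1} = p_n + h·f(t_n, p_n).
t=1.400000, p=-0.250000: f=0.345000 → p ← -0.250000 + 0.42·0.345000 = -0.105100
t=1.820000, p=-0.105100: f=0.145038 → p ← -0.105100 + 0.42·0.145038 = -0.044184
t=2.240000, p=-0.044184: f=0.060974 → p ← -0.044184 + 0.42·0.060974 = -0.018575
t=2.660000, p=-0.018575: f=0.025633 → p ← -0.018575 + 0.42·0.025633 = -0.007809
t=3.080000, p=-0.007809: f=0.010776 → p ← -0.007809 + 0.42·0.010776 = -0.003283
p(3.5) ≈ -0.0033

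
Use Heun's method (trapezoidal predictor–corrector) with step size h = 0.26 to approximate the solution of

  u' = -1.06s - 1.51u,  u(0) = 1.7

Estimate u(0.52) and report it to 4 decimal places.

0.6785

Heun: k1 = f(s_n, u_n); k2 = f(s_n + h, u_n + h·k1); u_{n+1} = u_n + (h/2)·(k1 + k2).
s=0.000000, u=1.700000:
  k1 = f(0.000000, 1.700000) = -2.567000
  k2 = f(0.260000, 1.032580) = -1.834796
  u ← 1.700000 + (0.26/2)·(-2.567000 + (-1.834796)) = 1.127767
s=0.260000, u=1.127767:
  k1 = f(0.260000, 1.127767) = -1.978527
  k2 = f(0.520000, 0.613349) = -1.477358
  u ← 1.127767 + (0.26/2)·(-1.978527 + (-1.477358)) = 0.678501
u(0.52) ≈ 0.6785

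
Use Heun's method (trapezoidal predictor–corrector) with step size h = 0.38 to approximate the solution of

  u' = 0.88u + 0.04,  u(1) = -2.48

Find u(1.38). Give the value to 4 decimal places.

Heun: k1 = f(t_n, u_n); k2 = f(t_n + h, u_n + h·k1); u_{n+1} = u_n + (h/2)·(k1 + k2).
t=1.000000, u=-2.480000:
  k1 = f(1.000000, -2.480000) = -2.142400
  k2 = f(1.380000, -3.294112) = -2.858819
  u ← -2.480000 + (0.38/2)·(-2.142400 + (-2.858819)) = -3.430232
u(1.38) ≈ -3.4302

-3.4302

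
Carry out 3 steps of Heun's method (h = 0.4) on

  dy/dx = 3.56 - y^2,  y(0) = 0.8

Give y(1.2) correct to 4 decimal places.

1.6878

Heun: k1 = f(x_n, y_n); k2 = f(x_n + h, y_n + h·k1); y_{n+1} = y_n + (h/2)·(k1 + k2).
x=0.000000, y=0.800000:
  k1 = f(0.000000, 0.800000) = 2.920000
  k2 = f(0.400000, 1.968000) = -0.313024
  y ← 0.800000 + (0.4/2)·(2.920000 + (-0.313024)) = 1.321395
x=0.400000, y=1.321395:
  k1 = f(0.400000, 1.321395) = 1.813915
  k2 = f(0.800000, 2.046961) = -0.630050
  y ← 1.321395 + (0.4/2)·(1.813915 + (-0.630050)) = 1.558168
x=0.800000, y=1.558168:
  k1 = f(0.800000, 1.558168) = 1.132112
  k2 = f(1.200000, 2.011013) = -0.484173
  y ← 1.558168 + (0.4/2)·(1.132112 + (-0.484173)) = 1.687756
y(1.2) ≈ 1.6878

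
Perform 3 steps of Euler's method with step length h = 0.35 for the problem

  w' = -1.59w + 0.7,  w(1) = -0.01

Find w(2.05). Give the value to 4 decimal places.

Euler: w_{n+1} = w_n + h·f(s_n, w_n).
s=1.000000, w=-0.010000: f=0.715900 → w ← -0.010000 + 0.35·0.715900 = 0.240565
s=1.350000, w=0.240565: f=0.317502 → w ← 0.240565 + 0.35·0.317502 = 0.351691
s=1.700000, w=0.351691: f=0.140812 → w ← 0.351691 + 0.35·0.140812 = 0.400975
w(2.05) ≈ 0.4010

0.4010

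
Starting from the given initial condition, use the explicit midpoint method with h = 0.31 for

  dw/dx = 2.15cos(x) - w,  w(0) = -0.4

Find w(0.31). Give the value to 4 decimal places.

Midpoint: k1 = f(x_n, w_n); k2 = f(x_n + h/2, w_n + (h/2)·k1); w_{n+1} = w_n + h·k2.
x=0.000000, w=-0.400000:
  k1 = f(0.000000, -0.400000) = 2.550000
  k2 = f(0.155000, -0.004750) = 2.128975
  w ← -0.400000 + 0.31·2.128975 = 0.259982
w(0.31) ≈ 0.2600

0.2600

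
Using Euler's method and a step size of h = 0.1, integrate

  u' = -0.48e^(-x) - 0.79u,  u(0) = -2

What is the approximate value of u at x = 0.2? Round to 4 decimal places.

Euler: u_{n+1} = u_n + h·f(x_n, u_n).
x=0.000000, u=-2.000000: f=1.100000 → u ← -2.000000 + 0.1·1.100000 = -1.890000
x=0.100000, u=-1.890000: f=1.058778 → u ← -1.890000 + 0.1·1.058778 = -1.784122
u(0.2) ≈ -1.7841

-1.7841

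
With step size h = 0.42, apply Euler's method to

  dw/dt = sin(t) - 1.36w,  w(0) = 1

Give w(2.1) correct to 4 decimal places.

0.6745

Euler: w_{n+1} = w_n + h·f(t_n, w_n).
t=0.000000, w=1.000000: f=-1.360000 → w ← 1.000000 + 0.42·(-1.360000) = 0.428800
t=0.420000, w=0.428800: f=-0.175408 → w ← 0.428800 + 0.42·(-0.175408) = 0.355129
t=0.840000, w=0.355129: f=0.261668 → w ← 0.355129 + 0.42·0.261668 = 0.465029
t=1.260000, w=0.465029: f=0.319650 → w ← 0.465029 + 0.42·0.319650 = 0.599283
t=1.680000, w=0.599283: f=0.179019 → w ← 0.599283 + 0.42·0.179019 = 0.674470
w(2.1) ≈ 0.6745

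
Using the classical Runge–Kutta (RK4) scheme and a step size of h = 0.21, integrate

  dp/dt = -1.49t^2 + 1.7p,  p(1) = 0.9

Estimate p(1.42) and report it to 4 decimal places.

0.5419

RK4: k1 = f(t_n, p_n); k2 = f(t_n + h/2, p_n + (h/2)·k1); k3 = f(t_n + h/2, p_n + (h/2)·k2); k4 = f(t_n + h, p_n + h·k3); p_{n+1} = p_n + (h/6)·(k1 + 2k2 + 2k3 + k4).
t=1.000000, p=0.900000:
  k1 = f(1.000000, 0.900000) = 0.040000
  k2 = f(1.105000, 0.904200) = -0.282187
  k3 = f(1.105000, 0.870370) = -0.339698
  k4 = f(1.210000, 0.828663) = -0.772781
  p ← 0.900000 + (0.21/6)·(k1 + 2k2 + 2k3 + k4) = 0.830821
t=1.210000, p=0.830821:
  k1 = f(1.210000, 0.830821) = -0.769114
  k2 = f(1.315000, 0.750064) = -1.301437
  k3 = f(1.315000, 0.694170) = -1.396457
  k4 = f(1.420000, 0.537565) = -2.090576
  p ← 0.830821 + (0.21/6)·(k1 + 2k2 + 2k3 + k4) = 0.541879
p(1.42) ≈ 0.5419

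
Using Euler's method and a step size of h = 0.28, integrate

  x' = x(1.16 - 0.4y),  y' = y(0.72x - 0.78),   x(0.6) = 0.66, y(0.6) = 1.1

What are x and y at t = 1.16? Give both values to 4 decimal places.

Euler on (x,y): x_{n+1} = x_n + h·x', y_{n+1} = y_n + h·y'.
0.600000: (0.660000, 1.100000); f=(0.475200, -0.335280) → (0.793056, 1.006122)
0.880000: (0.793056, 1.006122); f=(0.600781, -0.210279) → (0.961275, 0.947243)
(x(1.16), y(1.16)) ≈ (0.9613, 0.9472)

0.9613, 0.9472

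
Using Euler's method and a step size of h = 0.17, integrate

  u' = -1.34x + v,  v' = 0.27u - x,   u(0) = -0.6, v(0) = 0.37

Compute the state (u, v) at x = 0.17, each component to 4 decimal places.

Euler on (u,v): u_{n+1} = u_n + h·u', v_{n+1} = v_n + h·v'.
0.000000: (-0.600000, 0.370000); f=(0.370000, -0.162000) → (-0.537100, 0.342460)
(u(0.17), v(0.17)) ≈ (-0.5371, 0.3425)

-0.5371, 0.3425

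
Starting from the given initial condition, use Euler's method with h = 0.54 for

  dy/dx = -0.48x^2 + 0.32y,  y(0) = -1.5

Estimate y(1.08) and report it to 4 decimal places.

Euler: y_{n+1} = y_n + h·f(x_n, y_n).
x=0.000000, y=-1.500000: f=-0.480000 → y ← -1.500000 + 0.54·(-0.480000) = -1.759200
x=0.540000, y=-1.759200: f=-0.702912 → y ← -1.759200 + 0.54·(-0.702912) = -2.138772
y(1.08) ≈ -2.1388

-2.1388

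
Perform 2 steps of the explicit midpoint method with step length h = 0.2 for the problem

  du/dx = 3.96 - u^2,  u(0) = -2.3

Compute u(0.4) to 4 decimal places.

-3.7246

Midpoint: k1 = f(x_n, u_n); k2 = f(x_n + h/2, u_n + (h/2)·k1); u_{n+1} = u_n + h·k2.
x=0.000000, u=-2.300000:
  k1 = f(0.000000, -2.300000) = -1.330000
  k2 = f(0.100000, -2.433000) = -1.959489
  u ← -2.300000 + 0.2·(-1.959489) = -2.691898
x=0.200000, u=-2.691898:
  k1 = f(0.200000, -2.691898) = -3.286314
  k2 = f(0.300000, -3.020529) = -5.163597
  u ← -2.691898 + 0.2·(-5.163597) = -3.724617
u(0.4) ≈ -3.7246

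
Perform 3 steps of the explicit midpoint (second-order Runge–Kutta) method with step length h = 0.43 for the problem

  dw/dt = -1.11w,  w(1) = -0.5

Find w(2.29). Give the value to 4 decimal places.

-0.1290

Midpoint: k1 = f(t_n, w_n); k2 = f(t_n + h/2, w_n + (h/2)·k1); w_{n+1} = w_n + h·k2.
t=1.000000, w=-0.500000:
  k1 = f(1.000000, -0.500000) = 0.555000
  k2 = f(1.215000, -0.380675) = 0.422549
  w ← -0.500000 + 0.43·0.422549 = -0.318304
t=1.430000, w=-0.318304:
  k1 = f(1.430000, -0.318304) = 0.353317
  k2 = f(1.645000, -0.242341) = 0.268998
  w ← -0.318304 + 0.43·0.268998 = -0.202635
t=1.860000, w=-0.202635:
  k1 = f(1.860000, -0.202635) = 0.224924
  k2 = f(2.075000, -0.154276) = 0.171246
  w ← -0.202635 + 0.43·0.171246 = -0.128999
w(2.29) ≈ -0.1290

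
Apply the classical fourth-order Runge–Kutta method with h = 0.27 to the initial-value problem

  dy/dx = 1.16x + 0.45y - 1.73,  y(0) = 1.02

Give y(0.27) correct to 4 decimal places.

0.6992

RK4: k1 = f(x_n, y_n); k2 = f(x_n + h/2, y_n + (h/2)·k1); k3 = f(x_n + h/2, y_n + (h/2)·k2); k4 = f(x_n + h, y_n + h·k3); y_{n+1} = y_n + (h/6)·(k1 + 2k2 + 2k3 + k4).
x=0.000000, y=1.020000:
  k1 = f(0.000000, 1.020000) = -1.271000
  k2 = f(0.135000, 0.848415) = -1.191613
  k3 = f(0.135000, 0.859132) = -1.186791
  k4 = f(0.270000, 0.699567) = -1.101995
  y ← 1.020000 + (0.27/6)·(k1 + 2k2 + 2k3 + k4) = 0.699159
y(0.27) ≈ 0.6992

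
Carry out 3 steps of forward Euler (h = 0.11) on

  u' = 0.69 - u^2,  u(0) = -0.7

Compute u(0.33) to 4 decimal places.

Euler: u_{n+1} = u_n + h·f(x_n, u_n).
x=0.000000, u=-0.700000: f=0.200000 → u ← -0.700000 + 0.11·0.200000 = -0.678000
x=0.110000, u=-0.678000: f=0.230316 → u ← -0.678000 + 0.11·0.230316 = -0.652665
x=0.220000, u=-0.652665: f=0.264028 → u ← -0.652665 + 0.11·0.264028 = -0.623622
u(0.33) ≈ -0.6236

-0.6236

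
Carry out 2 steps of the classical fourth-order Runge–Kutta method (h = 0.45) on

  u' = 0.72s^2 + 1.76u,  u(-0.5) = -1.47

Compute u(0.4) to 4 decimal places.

RK4: k1 = f(s_n, u_n); k2 = f(s_n + h/2, u_n + (h/2)·k1); k3 = f(s_n + h/2, u_n + (h/2)·k2); k4 = f(s_n + h, u_n + h·k3); u_{n+1} = u_n + (h/6)·(k1 + 2k2 + 2k3 + k4).
s=-0.500000, u=-1.470000:
  k1 = f(-0.500000, -1.470000) = -2.407200
  k2 = f(-0.275000, -2.011620) = -3.486001
  k3 = f(-0.275000, -2.254350) = -3.913206
  k4 = f(-0.050000, -3.230943) = -5.684660
  u ← -1.470000 + (0.45/6)·(k1 + 2k2 + 2k3 + k4) = -3.186771
s=-0.050000, u=-3.186771:
  k1 = f(-0.050000, -3.186771) = -5.606916
  k2 = f(0.175000, -4.448327) = -7.807005
  k3 = f(0.175000, -4.943347) = -8.678240
  k4 = f(0.400000, -7.091979) = -12.366683
  u ← -3.186771 + (0.45/6)·(k1 + 2k2 + 2k3 + k4) = -7.007577
u(0.4) ≈ -7.0076

-7.0076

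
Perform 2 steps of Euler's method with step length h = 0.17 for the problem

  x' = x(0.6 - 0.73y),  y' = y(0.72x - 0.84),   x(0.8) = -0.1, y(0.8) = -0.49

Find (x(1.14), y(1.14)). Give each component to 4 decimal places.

-0.1341, -0.3490

Euler on (x,y): x_{n+1} = x_n + h·x', y_{n+1} = y_n + h·y'.
0.800000: (-0.100000, -0.490000); f=(-0.095770, 0.446880) → (-0.116281, -0.414030)
0.970000: (-0.116281, -0.414030); f=(-0.104914, 0.382449) → (-0.134116, -0.349014)
(x(1.14), y(1.14)) ≈ (-0.1341, -0.3490)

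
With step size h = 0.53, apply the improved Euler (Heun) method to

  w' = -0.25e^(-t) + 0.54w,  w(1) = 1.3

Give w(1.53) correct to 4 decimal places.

Heun: k1 = f(t_n, w_n); k2 = f(t_n + h, w_n + h·k1); w_{n+1} = w_n + (h/2)·(k1 + k2).
t=1.000000, w=1.300000:
  k1 = f(1.000000, 1.300000) = 0.610030
  k2 = f(1.530000, 1.623316) = 0.822457
  w ← 1.300000 + (0.53/2)·(0.610030 + 0.822457) = 1.679609
w(1.53) ≈ 1.6796

1.6796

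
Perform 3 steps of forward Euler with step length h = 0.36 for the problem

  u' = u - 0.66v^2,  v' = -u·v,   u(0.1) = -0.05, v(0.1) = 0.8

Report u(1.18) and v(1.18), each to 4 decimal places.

Euler on (u,v): u_{n+1} = u_n + h·u', v_{n+1} = v_n + h·v'.
0.100000: (-0.050000, 0.800000); f=(-0.472400, 0.040000) → (-0.220064, 0.814400)
0.460000: (-0.220064, 0.814400); f=(-0.657807, 0.179220) → (-0.456875, 0.878919)
0.820000: (-0.456875, 0.878919); f=(-0.966724, 0.401556) → (-0.804895, 1.023479)
(u(1.18), v(1.18)) ≈ (-0.8049, 1.0235)

-0.8049, 1.0235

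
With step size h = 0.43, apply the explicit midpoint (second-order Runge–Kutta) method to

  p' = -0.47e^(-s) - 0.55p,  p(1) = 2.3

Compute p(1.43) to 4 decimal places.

Midpoint: k1 = f(s_n, p_n); k2 = f(s_n + h/2, p_n + (h/2)·k1); p_{n+1} = p_n + h·k2.
s=1.000000, p=2.300000:
  k1 = f(1.000000, 2.300000) = -1.437903
  k2 = f(1.215000, 1.990851) = -1.234422
  p ← 2.300000 + 0.43·(-1.234422) = 1.769199
p(1.43) ≈ 1.7692

1.7692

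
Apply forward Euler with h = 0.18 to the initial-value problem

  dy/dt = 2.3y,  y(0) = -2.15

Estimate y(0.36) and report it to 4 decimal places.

Euler: y_{n+1} = y_n + h·f(t_n, y_n).
t=0.000000, y=-2.150000: f=-4.945000 → y ← -2.150000 + 0.18·(-4.945000) = -3.040100
t=0.180000, y=-3.040100: f=-6.992230 → y ← -3.040100 + 0.18·(-6.992230) = -4.298701
y(0.36) ≈ -4.2987

-4.2987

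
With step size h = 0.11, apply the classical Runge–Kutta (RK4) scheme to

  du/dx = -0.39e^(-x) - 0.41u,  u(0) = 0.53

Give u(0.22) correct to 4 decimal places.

0.4108

RK4: k1 = f(x_n, u_n); k2 = f(x_n + h/2, u_n + (h/2)·k1); k3 = f(x_n + h/2, u_n + (h/2)·k2); k4 = f(x_n + h, u_n + h·k3); u_{n+1} = u_n + (h/6)·(k1 + 2k2 + 2k3 + k4).
x=0.000000, u=0.530000:
  k1 = f(0.000000, 0.530000) = -0.607300
  k2 = f(0.055000, 0.496599) = -0.572735
  k3 = f(0.055000, 0.498500) = -0.573514
  k4 = f(0.110000, 0.466913) = -0.540810
  u ← 0.530000 + (0.11/6)·(k1 + 2k2 + 2k3 + k4) = 0.466922
x=0.110000, u=0.466922:
  k1 = f(0.110000, 0.466922) = -0.540813
  k2 = f(0.165000, 0.437177) = -0.509921
  k3 = f(0.165000, 0.438877) = -0.510618
  k4 = f(0.220000, 0.410754) = -0.481392
  u ← 0.466922 + (0.11/6)·(k1 + 2k2 + 2k3 + k4) = 0.410762
u(0.22) ≈ 0.4108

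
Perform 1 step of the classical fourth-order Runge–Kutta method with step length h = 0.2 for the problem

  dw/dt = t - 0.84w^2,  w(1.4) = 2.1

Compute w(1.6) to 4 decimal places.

1.7800

RK4: k1 = f(t_n, w_n); k2 = f(t_n + h/2, w_n + (h/2)·k1); k3 = f(t_n + h/2, w_n + (h/2)·k2); k4 = f(t_n + h, w_n + h·k3); w_{n+1} = w_n + (h/6)·(k1 + 2k2 + 2k3 + k4).
t=1.400000, w=2.100000:
  k1 = f(1.400000, 2.100000) = -2.304400
  k2 = f(1.500000, 1.869560) = -1.436014
  k3 = f(1.500000, 1.956399) = -1.715096
  k4 = f(1.600000, 1.756981) = -0.993064
  w ← 2.100000 + (0.2/6)·(k1 + 2k2 + 2k3 + k4) = 1.780011
w(1.6) ≈ 1.7800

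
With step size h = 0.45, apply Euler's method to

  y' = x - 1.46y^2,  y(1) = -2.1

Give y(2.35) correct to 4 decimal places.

-217.3882

Euler: y_{n+1} = y_n + h·f(x_n, y_n).
x=1.000000, y=-2.100000: f=-5.438600 → y ← -2.100000 + 0.45·(-5.438600) = -4.547370
x=1.450000, y=-4.547370: f=-28.740718 → y ← -4.547370 + 0.45·(-28.740718) = -17.480693
x=1.900000, y=-17.480693: f=-444.238960 → y ← -17.480693 + 0.45·(-444.238960) = -217.388225
y(2.35) ≈ -217.3882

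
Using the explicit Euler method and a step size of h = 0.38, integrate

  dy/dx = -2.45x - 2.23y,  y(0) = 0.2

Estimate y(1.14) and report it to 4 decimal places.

Euler: y_{n+1} = y_n + h·f(x_n, y_n).
x=0.000000, y=0.200000: f=-0.446000 → y ← 0.200000 + 0.38·(-0.446000) = 0.030520
x=0.380000, y=0.030520: f=-0.999060 → y ← 0.030520 + 0.38·(-0.999060) = -0.349123
x=0.760000, y=-0.349123: f=-1.083456 → y ← -0.349123 + 0.38·(-1.083456) = -0.760836
y(1.14) ≈ -0.7608

-0.7608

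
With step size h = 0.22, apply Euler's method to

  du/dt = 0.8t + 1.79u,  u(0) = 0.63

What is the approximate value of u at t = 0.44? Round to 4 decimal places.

1.2626

Euler: u_{n+1} = u_n + h·f(t_n, u_n).
t=0.000000, u=0.630000: f=1.127700 → u ← 0.630000 + 0.22·1.127700 = 0.878094
t=0.220000, u=0.878094: f=1.747788 → u ← 0.878094 + 0.22·1.747788 = 1.262607
u(0.44) ≈ 1.2626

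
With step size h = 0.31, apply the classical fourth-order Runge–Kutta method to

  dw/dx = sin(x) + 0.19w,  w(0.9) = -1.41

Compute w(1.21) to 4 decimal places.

RK4: k1 = f(x_n, w_n); k2 = f(x_n + h/2, w_n + (h/2)·k1); k3 = f(x_n + h/2, w_n + (h/2)·k2); k4 = f(x_n + h, w_n + h·k3); w_{n+1} = w_n + (h/6)·(k1 + 2k2 + 2k3 + k4).
x=0.900000, w=-1.410000:
  k1 = f(0.900000, -1.410000) = 0.515427
  k2 = f(1.055000, -1.330109) = 0.617180
  k3 = f(1.055000, -1.314337) = 0.620176
  k4 = f(1.210000, -1.217745) = 0.704244
  w ← -1.410000 + (0.31/6)·(k1 + 2k2 + 2k3 + k4) = -1.219124
w(1.21) ≈ -1.2191

-1.2191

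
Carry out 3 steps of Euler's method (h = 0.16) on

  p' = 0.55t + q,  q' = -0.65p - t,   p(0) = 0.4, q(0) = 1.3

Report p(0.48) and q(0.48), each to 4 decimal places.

Euler on (p,q): p_{n+1} = p_n + h·p', q_{n+1} = q_n + h·q'.
0.000000: (0.400000, 1.300000); f=(1.300000, -0.260000) → (0.608000, 1.258400)
0.160000: (0.608000, 1.258400); f=(1.346400, -0.555200) → (0.823424, 1.169568)
0.320000: (0.823424, 1.169568); f=(1.345568, -0.855226) → (1.038715, 1.032732)
(p(0.48), q(0.48)) ≈ (1.0387, 1.0327)

1.0387, 1.0327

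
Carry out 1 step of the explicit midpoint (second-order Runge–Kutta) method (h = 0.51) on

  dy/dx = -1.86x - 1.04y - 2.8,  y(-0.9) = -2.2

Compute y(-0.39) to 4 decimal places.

Midpoint: k1 = f(x_n, y_n); k2 = f(x_n + h/2, y_n + (h/2)·k1); y_{n+1} = y_n + h·k2.
x=-0.900000, y=-2.200000:
  k1 = f(-0.900000, -2.200000) = 1.162000
  k2 = f(-0.645000, -1.903690) = 0.379538
  y ← -2.200000 + 0.51·0.379538 = -2.006436
y(-0.39) ≈ -2.0064

-2.0064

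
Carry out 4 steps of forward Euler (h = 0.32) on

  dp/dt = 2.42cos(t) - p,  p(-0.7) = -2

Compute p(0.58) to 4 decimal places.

Euler: p_{n+1} = p_n + h·f(t_n, p_n).
t=-0.700000, p=-2.000000: f=3.850918 → p ← -2.000000 + 0.32·3.850918 = -0.767706
t=-0.380000, p=-0.767706: f=3.015075 → p ← -0.767706 + 0.32·3.015075 = 0.197118
t=-0.060000, p=0.197118: f=2.218528 → p ← 0.197118 + 0.32·2.218528 = 0.907047
t=0.260000, p=0.907047: f=1.431617 → p ← 0.907047 + 0.32·1.431617 = 1.365164
p(0.58) ≈ 1.3652

1.3652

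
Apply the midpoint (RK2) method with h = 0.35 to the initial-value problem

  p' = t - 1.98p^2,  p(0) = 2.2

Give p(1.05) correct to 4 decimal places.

1.8839

Midpoint: k1 = f(t_n, p_n); k2 = f(t_n + h/2, p_n + (h/2)·k1); p_{n+1} = p_n + h·k2.
t=0.000000, p=2.200000:
  k1 = f(0.000000, 2.200000) = -9.583200
  k2 = f(0.175000, 0.522940) = -0.366463
  p ← 2.200000 + 0.35·(-0.366463) = 2.071738
t=0.350000, p=2.071738:
  k1 = f(0.350000, 2.071738) = -8.148354
  k2 = f(0.525000, 0.645776) = -0.300713
  p ← 2.071738 + 0.35·(-0.300713) = 1.966488
t=0.700000, p=1.966488:
  k1 = f(0.700000, 1.966488) = -6.956812
  k2 = f(0.875000, 0.749046) = -0.235919
  p ← 1.966488 + 0.35·(-0.235919) = 1.883917
p(1.05) ≈ 1.8839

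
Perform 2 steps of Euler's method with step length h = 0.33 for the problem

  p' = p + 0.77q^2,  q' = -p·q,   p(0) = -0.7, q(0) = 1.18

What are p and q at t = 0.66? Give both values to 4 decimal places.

Euler on (p,q): p_{n+1} = p_n + h·p', q_{n+1} = q_n + h·q'.
0.000000: (-0.700000, 1.180000); f=(0.372148, 0.826000) → (-0.577191, 1.452580)
0.330000: (-0.577191, 1.452580); f=(1.047500, 0.838416) → (-0.231516, 1.729257)
(p(0.66), q(0.66)) ≈ (-0.2315, 1.7293)

-0.2315, 1.7293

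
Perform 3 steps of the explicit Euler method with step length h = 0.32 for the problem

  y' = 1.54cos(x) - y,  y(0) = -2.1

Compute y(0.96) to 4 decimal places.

0.2809

Euler: y_{n+1} = y_n + h·f(x_n, y_n).
x=0.000000, y=-2.100000: f=3.640000 → y ← -2.100000 + 0.32·3.640000 = -0.935200
x=0.320000, y=-0.935200: f=2.397023 → y ← -0.935200 + 0.32·2.397023 = -0.168153
x=0.640000, y=-0.168153: f=1.403380 → y ← -0.168153 + 0.32·1.403380 = 0.280929
y(0.96) ≈ 0.2809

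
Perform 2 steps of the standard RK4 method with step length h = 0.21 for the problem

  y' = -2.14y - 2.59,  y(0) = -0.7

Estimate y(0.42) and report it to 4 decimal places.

RK4: k1 = f(t_n, y_n); k2 = f(t_n + h/2, y_n + (h/2)·k1); k3 = f(t_n + h/2, y_n + (h/2)·k2); k4 = f(t_n + h, y_n + h·k3); y_{n+1} = y_n + (h/6)·(k1 + 2k2 + 2k3 + k4).
t=0.000000, y=-0.700000:
  k1 = f(0.000000, -0.700000) = -1.092000
  k2 = f(0.105000, -0.814660) = -0.846628
  k3 = f(0.105000, -0.788896) = -0.901763
  k4 = f(0.210000, -0.889370) = -0.686748
  y ← -0.700000 + (0.21/6)·(k1 + 2k2 + 2k3 + k4) = -0.884643
t=0.210000, y=-0.884643:
  k1 = f(0.210000, -0.884643) = -0.696863
  k2 = f(0.315000, -0.957814) = -0.540278
  k3 = f(0.315000, -0.941373) = -0.575462
  k4 = f(0.420000, -1.005491) = -0.438250
  y ← -0.884643 + (0.21/6)·(k1 + 2k2 + 2k3 + k4) = -1.002474
y(0.42) ≈ -1.0025

-1.0025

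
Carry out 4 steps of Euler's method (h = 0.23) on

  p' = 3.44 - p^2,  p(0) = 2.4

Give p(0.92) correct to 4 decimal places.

Euler: p_{n+1} = p_n + h·f(t_n, p_n).
t=0.000000, p=2.400000: f=-2.320000 → p ← 2.400000 + 0.23·(-2.320000) = 1.866400
t=0.230000, p=1.866400: f=-0.043449 → p ← 1.866400 + 0.23·(-0.043449) = 1.856407
t=0.460000, p=1.856407: f=-0.006246 → p ← 1.856407 + 0.23·(-0.006246) = 1.854970
t=0.690000, p=1.854970: f=-0.000914 → p ← 1.854970 + 0.23·(-0.000914) = 1.854760
p(0.92) ≈ 1.8548

1.8548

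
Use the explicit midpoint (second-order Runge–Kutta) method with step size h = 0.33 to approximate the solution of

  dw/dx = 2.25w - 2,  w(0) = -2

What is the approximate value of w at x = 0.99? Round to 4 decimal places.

Midpoint: k1 = f(x_n, w_n); k2 = f(x_n + h/2, w_n + (h/2)·k1); w_{n+1} = w_n + h·k2.
x=0.000000, w=-2.000000:
  k1 = f(0.000000, -2.000000) = -6.500000
  k2 = f(0.165000, -3.072500) = -8.913125
  w ← -2.000000 + 0.33·(-8.913125) = -4.941331
x=0.330000, w=-4.941331:
  k1 = f(0.330000, -4.941331) = -13.117995
  k2 = f(0.495000, -7.105800) = -17.988051
  w ← -4.941331 + 0.33·(-17.988051) = -10.877388
x=0.660000, w=-10.877388:
  k1 = f(0.660000, -10.877388) = -26.474123
  k2 = f(0.825000, -15.245618) = -36.302641
  w ← -10.877388 + 0.33·(-36.302641) = -22.857260
w(0.99) ≈ -22.8573

-22.8573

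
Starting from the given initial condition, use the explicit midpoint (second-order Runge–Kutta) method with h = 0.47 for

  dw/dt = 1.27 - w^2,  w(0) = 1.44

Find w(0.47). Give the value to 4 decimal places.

Midpoint: k1 = f(t_n, w_n); k2 = f(t_n + h/2, w_n + (h/2)·k1); w_{n+1} = w_n + h·k2.
t=0.000000, w=1.440000:
  k1 = f(0.000000, 1.440000) = -0.803600
  k2 = f(0.235000, 1.251154) = -0.295386
  w ← 1.440000 + 0.47·(-0.295386) = 1.301168
w(0.47) ≈ 1.3012

1.3012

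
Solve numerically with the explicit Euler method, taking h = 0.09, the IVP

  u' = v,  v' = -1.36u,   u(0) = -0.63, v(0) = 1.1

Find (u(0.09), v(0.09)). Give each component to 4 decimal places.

Euler on (u,v): u_{n+1} = u_n + h·u', v_{n+1} = v_n + h·v'.
0.000000: (-0.630000, 1.100000); f=(1.100000, 0.856800) → (-0.531000, 1.177112)
(u(0.09), v(0.09)) ≈ (-0.5310, 1.1771)

-0.5310, 1.1771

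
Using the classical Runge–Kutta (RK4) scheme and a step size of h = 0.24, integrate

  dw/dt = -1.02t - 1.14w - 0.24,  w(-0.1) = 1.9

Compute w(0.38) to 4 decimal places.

0.9496

RK4: k1 = f(t_n, w_n); k2 = f(t_n + h/2, w_n + (h/2)·k1); k3 = f(t_n + h/2, w_n + (h/2)·k2); k4 = f(t_n + h, w_n + h·k3); w_{n+1} = w_n + (h/6)·(k1 + 2k2 + 2k3 + k4).
t=-0.100000, w=1.900000:
  k1 = f(-0.100000, 1.900000) = -2.304000
  k2 = f(0.020000, 1.623520) = -2.111213
  k3 = f(0.020000, 1.646654) = -2.137586
  k4 = f(0.140000, 1.386979) = -1.963956
  w ← 1.900000 + (0.24/6)·(k1 + 2k2 + 2k3 + k4) = 1.389378
t=0.140000, w=1.389378:
  k1 = f(0.140000, 1.389378) = -1.966691
  k2 = f(0.260000, 1.153375) = -1.820047
  k3 = f(0.260000, 1.170972) = -1.840108
  k4 = f(0.380000, 0.947752) = -1.708037
  w ← 1.389378 + (0.24/6)·(k1 + 2k2 + 2k3 + k4) = 0.949576
w(0.38) ≈ 0.9496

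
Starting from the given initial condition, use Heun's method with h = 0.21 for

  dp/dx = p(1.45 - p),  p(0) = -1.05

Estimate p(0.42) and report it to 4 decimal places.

Heun: k1 = f(x_n, p_n); k2 = f(x_n + h, p_n + h·k1); p_{n+1} = p_n + (h/2)·(k1 + k2).
x=0.000000, p=-1.050000:
  k1 = f(0.000000, -1.050000) = -2.625000
  k2 = f(0.210000, -1.601250) = -4.885814
  p ← -1.050000 + (0.21/2)·(-2.625000 + (-4.885814)) = -1.838635
x=0.210000, p=-1.838635:
  k1 = f(0.210000, -1.838635) = -6.046602
  k2 = f(0.420000, -3.108422) = -14.169498
  p ← -1.838635 + (0.21/2)·(-6.046602 + (-14.169498)) = -3.961326
p(0.42) ≈ -3.9613

-3.9613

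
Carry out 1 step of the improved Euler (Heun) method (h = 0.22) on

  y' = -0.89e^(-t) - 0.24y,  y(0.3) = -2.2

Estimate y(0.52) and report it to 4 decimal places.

Heun: k1 = f(t_n, y_n); k2 = f(t_n + h, y_n + h·k1); y_{n+1} = y_n + (h/2)·(k1 + k2).
t=0.300000, y=-2.200000:
  k1 = f(0.300000, -2.200000) = -0.131328
  k2 = f(0.520000, -2.228892) = 0.005811
  y ← -2.200000 + (0.22/2)·(-0.131328 + 0.005811) = -2.213807
y(0.52) ≈ -2.2138

-2.2138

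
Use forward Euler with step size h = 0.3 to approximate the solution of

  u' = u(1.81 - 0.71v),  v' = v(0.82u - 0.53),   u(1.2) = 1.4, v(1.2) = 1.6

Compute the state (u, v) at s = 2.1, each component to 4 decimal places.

1.9860, 3.1244

Euler on (u,v): u_{n+1} = u_n + h·u', v_{n+1} = v_n + h·v'.
1.200000: (1.400000, 1.600000); f=(0.943600, 0.988800) → (1.683080, 1.896640)
1.500000: (1.683080, 1.896640); f=(0.779915, 1.612382) → (1.917055, 2.380355)
1.800000: (1.917055, 2.380355); f=(0.229947, 2.480293) → (1.986039, 3.124443)
(u(2.1), v(2.1)) ≈ (1.9860, 3.1244)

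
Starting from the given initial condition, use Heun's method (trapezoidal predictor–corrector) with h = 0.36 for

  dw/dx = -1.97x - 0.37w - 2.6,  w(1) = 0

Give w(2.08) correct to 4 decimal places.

Heun: k1 = f(x_n, w_n); k2 = f(x_n + h, w_n + h·k1); w_{n+1} = w_n + (h/2)·(k1 + k2).
x=1.000000, w=0.000000:
  k1 = f(1.000000, 0.000000) = -4.570000
  k2 = f(1.360000, -1.645200) = -4.670476
  w ← 0.000000 + (0.36/2)·(-4.570000 + (-4.670476)) = -1.663286
x=1.360000, w=-1.663286:
  k1 = f(1.360000, -1.663286) = -4.663784
  k2 = f(1.720000, -3.342248) = -4.751768
  w ← -1.663286 + (0.36/2)·(-4.663784 + (-4.751768)) = -3.358085
x=1.720000, w=-3.358085:
  k1 = f(1.720000, -3.358085) = -4.745909
  k2 = f(2.080000, -5.066612) = -4.822953
  w ← -3.358085 + (0.36/2)·(-4.745909 + (-4.822953)) = -5.080480
w(2.08) ≈ -5.0805

-5.0805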